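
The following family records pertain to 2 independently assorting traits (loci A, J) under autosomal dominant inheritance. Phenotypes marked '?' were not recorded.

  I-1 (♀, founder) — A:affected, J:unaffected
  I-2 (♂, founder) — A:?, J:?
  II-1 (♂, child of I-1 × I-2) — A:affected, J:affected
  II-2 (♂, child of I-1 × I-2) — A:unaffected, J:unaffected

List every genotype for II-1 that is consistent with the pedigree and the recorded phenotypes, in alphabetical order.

II-1 ∈ {AA Jj, Aa Jj}

A/I-1 aff ·: Aa
A/I-2 ? ·: aa|Aa
A/II-1 aff I-1×I-2: Aa|AA
A/II-2 un I-1×I-2: aa
⇒ A over [I-1,I-2,II-1,II-2]: 3 consistent
J/I-1 un ·: jj
J/I-2 ? ·: Jj
J/II-1 aff I-1×I-2: Jj
J/II-2 un I-1×I-2: jj
⇒ J over [I-1,I-2,II-1,II-2]: 1 consistent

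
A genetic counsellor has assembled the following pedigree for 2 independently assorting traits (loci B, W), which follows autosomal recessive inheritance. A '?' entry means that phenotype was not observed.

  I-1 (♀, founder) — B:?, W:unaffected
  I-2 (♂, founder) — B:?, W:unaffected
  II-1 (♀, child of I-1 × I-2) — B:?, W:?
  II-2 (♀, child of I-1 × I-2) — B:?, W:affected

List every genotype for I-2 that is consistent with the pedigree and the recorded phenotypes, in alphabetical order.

I-2 ∈ {BB Ww, Bb Ww, bb Ww}

B/I-1 ? ·: BB|Bb|bb
B/I-2 ? ·: BB|Bb|bb
B/II-1 ? I-1×I-2: BB|Bb|bb
B/II-2 ? I-1×I-2: BB|Bb|bb
⇒ B over [I-1,I-2,II-1,II-2]: 29 consistent
W/I-1 un ·: Ww
W/I-2 un ·: Ww
W/II-1 ? I-1×I-2: WW|Ww|ww
W/II-2 aff I-1×I-2: ww
⇒ W over [I-1,I-2,II-1,II-2]: 3 consistent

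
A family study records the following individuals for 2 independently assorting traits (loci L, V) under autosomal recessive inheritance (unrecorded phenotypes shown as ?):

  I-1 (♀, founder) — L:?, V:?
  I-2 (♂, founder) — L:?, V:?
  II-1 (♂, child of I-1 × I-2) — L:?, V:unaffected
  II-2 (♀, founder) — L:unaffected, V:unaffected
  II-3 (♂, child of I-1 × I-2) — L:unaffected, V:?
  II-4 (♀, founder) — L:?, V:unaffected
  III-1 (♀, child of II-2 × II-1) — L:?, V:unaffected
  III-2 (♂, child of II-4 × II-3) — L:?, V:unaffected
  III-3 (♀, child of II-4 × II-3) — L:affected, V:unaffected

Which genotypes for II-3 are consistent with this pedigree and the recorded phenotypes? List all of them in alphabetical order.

II-3 ∈ {Ll VV, Ll Vv, Ll vv}

L/I-1 ? ·: LL|Ll|ll
L/I-2 ? ·: LL|Ll|ll
L/II-1 ? I-1×I-2: LL|Ll|ll
L/II-2 un ·: LL|Ll
L/II-3 un I-1×I-2: Ll
L/II-4 ? ·: Ll|ll
L/III-1 ? II-2×II-1: LL|Ll|ll
L/III-2 ? II-4×II-3: LL|Ll|ll
L/III-3 aff II-4×II-3: ll
⇒ L over [I-1,I-2,II-1,II-2,II-3,II-4,III-1,III-2,III-3]: 265 consistent
V/I-1 ? ·: VV|Vv|vv
V/I-2 ? ·: VV|Vv|vv
V/II-1 un I-1×I-2: VV|Vv
V/II-2 un ·: VV|Vv
V/II-3 ? I-1×I-2: VV|Vv|vv
V/II-4 un ·: VV|Vv
V/III-1 un II-2×II-1: VV|Vv
V/III-2 un II-4×II-3: VV|Vv
V/III-3 un II-4×II-3: VV|Vv
⇒ V over [I-1,I-2,II-1,II-2,II-3,II-4,III-1,III-2,III-3]: 446 consistent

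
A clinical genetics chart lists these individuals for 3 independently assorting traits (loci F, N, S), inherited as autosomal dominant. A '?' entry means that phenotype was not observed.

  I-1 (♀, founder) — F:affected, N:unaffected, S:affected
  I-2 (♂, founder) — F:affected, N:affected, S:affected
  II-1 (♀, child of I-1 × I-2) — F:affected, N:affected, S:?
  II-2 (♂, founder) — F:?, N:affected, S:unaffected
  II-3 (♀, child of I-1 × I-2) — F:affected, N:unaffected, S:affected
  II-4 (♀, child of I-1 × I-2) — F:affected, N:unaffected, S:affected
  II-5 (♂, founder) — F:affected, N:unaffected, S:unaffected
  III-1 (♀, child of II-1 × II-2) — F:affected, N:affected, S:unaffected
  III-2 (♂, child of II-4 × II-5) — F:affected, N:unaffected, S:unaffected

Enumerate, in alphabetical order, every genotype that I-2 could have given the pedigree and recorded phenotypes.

I-2 ∈ {FF Nn SS, FF Nn Ss, Ff Nn SS, Ff Nn Ss}

F/I-1 aff ·: Ff|FF
F/I-2 aff ·: Ff|FF
F/II-1 aff I-1×I-2: Ff|FF
F/II-2 ? ·: ff|Ff|FF
F/II-3 aff I-1×I-2: Ff|FF
F/II-4 aff I-1×I-2: Ff|FF
F/II-5 aff ·: Ff|FF
F/III-1 aff II-1×II-2: Ff|FF
F/III-2 aff II-4×II-5: Ff|FF
⇒ F over [I-1,I-2,II-1,II-2,II-3,II-4,II-5,III-1,III-2]: 390 consistent
N/I-1 un ·: nn
N/I-2 aff ·: Nn
N/II-1 aff I-1×I-2: Nn
N/II-2 aff ·: Nn|NN
N/II-3 un I-1×I-2: nn
N/II-4 un I-1×I-2: nn
N/II-5 un ·: nn
N/III-1 aff II-1×II-2: Nn|NN
N/III-2 un II-4×II-5: nn
⇒ N over [I-1,I-2,II-1,II-2,II-3,II-4,II-5,III-1,III-2]: 4 consistent
S/I-1 aff ·: Ss|SS
S/I-2 aff ·: Ss|SS
S/II-1 ? I-1×I-2: ss|Ss
S/II-2 un ·: ss
S/II-3 aff I-1×I-2: Ss|SS
S/II-4 aff I-1×I-2: Ss
S/II-5 un ·: ss
S/III-1 un II-1×II-2: ss
S/III-2 un II-4×II-5: ss
⇒ S over [I-1,I-2,II-1,II-2,II-3,II-4,II-5,III-1,III-2]: 8 consistent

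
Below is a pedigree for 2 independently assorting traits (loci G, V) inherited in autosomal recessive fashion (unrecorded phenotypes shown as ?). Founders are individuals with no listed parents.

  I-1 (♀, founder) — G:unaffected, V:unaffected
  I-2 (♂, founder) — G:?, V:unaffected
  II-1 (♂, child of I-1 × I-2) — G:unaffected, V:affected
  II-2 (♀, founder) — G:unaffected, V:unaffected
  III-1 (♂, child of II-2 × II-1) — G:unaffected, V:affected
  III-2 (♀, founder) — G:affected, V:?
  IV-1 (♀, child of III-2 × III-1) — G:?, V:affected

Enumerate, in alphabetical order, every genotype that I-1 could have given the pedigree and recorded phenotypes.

G/I-1 un ·: GG|Gg
G/I-2 ? ·: GG|Gg|gg
G/II-1 un I-1×I-2: GG|Gg
G/II-2 un ·: GG|Gg
G/III-1 un II-2×II-1: GG|Gg
G/III-2 aff ·: gg
G/IV-1 ? III-2×III-1: Gg|gg
⇒ G over [I-1,I-2,II-1,II-2,III-1,III-2,IV-1]: 46 consistent
V/I-1 un ·: Vv
V/I-2 un ·: Vv
V/II-1 aff I-1×I-2: vv
V/II-2 un ·: Vv
V/III-1 aff II-2×II-1: vv
V/III-2 ? ·: Vv|vv
V/IV-1 aff III-2×III-1: vv
⇒ V over [I-1,I-2,II-1,II-2,III-1,III-2,IV-1]: 2 consistent

I-1 ∈ {GG Vv, Gg Vv}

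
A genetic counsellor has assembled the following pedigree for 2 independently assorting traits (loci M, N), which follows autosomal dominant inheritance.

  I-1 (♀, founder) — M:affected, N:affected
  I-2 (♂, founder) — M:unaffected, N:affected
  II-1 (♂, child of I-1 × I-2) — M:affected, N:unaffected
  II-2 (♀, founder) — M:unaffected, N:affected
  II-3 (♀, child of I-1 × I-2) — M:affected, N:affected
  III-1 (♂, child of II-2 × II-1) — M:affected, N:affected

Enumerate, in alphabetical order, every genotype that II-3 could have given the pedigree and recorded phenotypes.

M/I-1 aff ·: Mm|MM
M/I-2 un ·: mm
M/II-1 aff I-1×I-2: Mm
M/II-2 un ·: mm
M/II-3 aff I-1×I-2: Mm
M/III-1 aff II-2×II-1: Mm
⇒ M over [I-1,I-2,II-1,II-2,II-3,III-1]: 2 consistent
N/I-1 aff ·: Nn
N/I-2 aff ·: Nn
N/II-1 un I-1×I-2: nn
N/II-2 aff ·: Nn|NN
N/II-3 aff I-1×I-2: Nn|NN
N/III-1 aff II-2×II-1: Nn
⇒ N over [I-1,I-2,II-1,II-2,II-3,III-1]: 4 consistent

II-3 ∈ {Mm NN, Mm Nn}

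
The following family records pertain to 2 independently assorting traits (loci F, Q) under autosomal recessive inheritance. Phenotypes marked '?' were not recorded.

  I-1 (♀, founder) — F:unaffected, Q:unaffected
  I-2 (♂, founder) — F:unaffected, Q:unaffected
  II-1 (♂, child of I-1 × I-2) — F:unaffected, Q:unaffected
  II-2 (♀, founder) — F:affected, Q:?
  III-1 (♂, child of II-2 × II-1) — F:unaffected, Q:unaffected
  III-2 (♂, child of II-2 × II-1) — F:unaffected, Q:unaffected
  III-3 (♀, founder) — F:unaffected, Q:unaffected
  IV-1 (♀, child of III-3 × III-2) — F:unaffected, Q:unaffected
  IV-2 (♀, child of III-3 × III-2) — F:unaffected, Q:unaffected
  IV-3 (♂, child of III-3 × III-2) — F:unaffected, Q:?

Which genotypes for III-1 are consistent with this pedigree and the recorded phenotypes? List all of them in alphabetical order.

F/I-1 un ·: FF|Ff
F/I-2 un ·: FF|Ff
F/II-1 un I-1×I-2: FF|Ff
F/II-2 aff ·: ff
F/III-1 un II-2×II-1: Ff
F/III-2 un II-2×II-1: Ff
F/III-3 un ·: FF|Ff
F/IV-1 un III-3×III-2: FF|Ff
F/IV-2 un III-3×III-2: FF|Ff
F/IV-3 un III-3×III-2: FF|Ff
⇒ F over [I-1,I-2,II-1,II-2,III-1,III-2,III-3,IV-1,IV-2,IV-3]: 112 consistent
Q/I-1 un ·: QQ|Qq
Q/I-2 un ·: QQ|Qq
Q/II-1 un I-1×I-2: QQ|Qq
Q/II-2 ? ·: QQ|Qq|qq
Q/III-1 un II-2×II-1: QQ|Qq
Q/III-2 un II-2×II-1: QQ|Qq
Q/III-3 un ·: QQ|Qq
Q/IV-1 un III-3×III-2: QQ|Qq
Q/IV-2 un III-3×III-2: QQ|Qq
Q/IV-3 ? III-3×III-2: QQ|Qq|qq
⇒ Q over [I-1,I-2,II-1,II-2,III-1,III-2,III-3,IV-1,IV-2,IV-3]: 756 consistent

III-1 ∈ {Ff QQ, Ff Qq}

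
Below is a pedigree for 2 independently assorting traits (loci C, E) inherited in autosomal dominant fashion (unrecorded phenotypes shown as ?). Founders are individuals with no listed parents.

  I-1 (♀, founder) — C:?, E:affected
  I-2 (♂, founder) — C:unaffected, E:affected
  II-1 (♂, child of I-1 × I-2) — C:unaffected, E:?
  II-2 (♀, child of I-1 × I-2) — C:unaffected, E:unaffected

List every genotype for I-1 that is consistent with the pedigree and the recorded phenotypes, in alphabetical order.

C/I-1 ? ·: cc|Cc
C/I-2 un ·: cc
C/II-1 un I-1×I-2: cc
C/II-2 un I-1×I-2: cc
⇒ C over [I-1,I-2,II-1,II-2]: 2 consistent
E/I-1 aff ·: Ee
E/I-2 aff ·: Ee
E/II-1 ? I-1×I-2: ee|Ee|EE
E/II-2 un I-1×I-2: ee
⇒ E over [I-1,I-2,II-1,II-2]: 3 consistent

I-1 ∈ {Cc Ee, cc Ee}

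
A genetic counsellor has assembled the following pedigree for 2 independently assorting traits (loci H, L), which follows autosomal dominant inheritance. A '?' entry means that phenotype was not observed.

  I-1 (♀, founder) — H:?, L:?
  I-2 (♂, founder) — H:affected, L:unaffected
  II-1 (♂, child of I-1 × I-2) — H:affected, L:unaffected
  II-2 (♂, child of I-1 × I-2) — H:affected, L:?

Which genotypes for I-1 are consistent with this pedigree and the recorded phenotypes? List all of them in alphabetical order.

I-1 ∈ {HH Ll, HH ll, Hh Ll, Hh ll, hh Ll, hh ll}

H/I-1 ? ·: hh|Hh|HH
H/I-2 aff ·: Hh|HH
H/II-1 aff I-1×I-2: Hh|HH
H/II-2 aff I-1×I-2: Hh|HH
⇒ H over [I-1,I-2,II-1,II-2]: 15 consistent
L/I-1 ? ·: ll|Ll
L/I-2 un ·: ll
L/II-1 un I-1×I-2: ll
L/II-2 ? I-1×I-2: ll|Ll
⇒ L over [I-1,I-2,II-1,II-2]: 3 consistent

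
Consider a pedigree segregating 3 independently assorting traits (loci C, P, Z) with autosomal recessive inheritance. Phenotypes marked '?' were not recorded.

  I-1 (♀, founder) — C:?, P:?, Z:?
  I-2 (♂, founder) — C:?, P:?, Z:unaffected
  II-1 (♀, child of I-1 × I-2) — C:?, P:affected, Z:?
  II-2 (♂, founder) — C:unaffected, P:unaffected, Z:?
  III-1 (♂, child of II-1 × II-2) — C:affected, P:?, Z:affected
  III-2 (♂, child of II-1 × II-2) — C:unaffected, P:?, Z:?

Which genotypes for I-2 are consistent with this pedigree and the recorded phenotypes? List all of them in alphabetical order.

I-2 ∈ {CC Pp ZZ, CC Pp Zz, CC pp ZZ, CC pp Zz, Cc Pp ZZ, Cc Pp Zz, Cc pp ZZ, Cc pp Zz, cc Pp ZZ, cc Pp Zz, cc pp ZZ, cc pp Zz}

C/I-1 ? ·: CC|Cc|cc
C/I-2 ? ·: CC|Cc|cc
C/II-1 ? I-1×I-2: Cc|cc
C/II-2 un ·: Cc
C/III-1 aff II-1×II-2: cc
C/III-2 un II-1×II-2: CC|Cc
⇒ C over [I-1,I-2,II-1,II-2,III-1,III-2]: 18 consistent
P/I-1 ? ·: Pp|pp
P/I-2 ? ·: Pp|pp
P/II-1 aff I-1×I-2: pp
P/II-2 un ·: PP|Pp
P/III-1 ? II-1×II-2: Pp|pp
P/III-2 ? II-1×II-2: Pp|pp
⇒ P over [I-1,I-2,II-1,II-2,III-1,III-2]: 20 consistent
Z/I-1 ? ·: ZZ|Zz|zz
Z/I-2 un ·: ZZ|Zz
Z/II-1 ? I-1×I-2: Zz|zz
Z/II-2 ? ·: Zz|zz
Z/III-1 aff II-1×II-2: zz
Z/III-2 ? II-1×II-2: ZZ|Zz|zz
⇒ Z over [I-1,I-2,II-1,II-2,III-1,III-2]: 31 consistent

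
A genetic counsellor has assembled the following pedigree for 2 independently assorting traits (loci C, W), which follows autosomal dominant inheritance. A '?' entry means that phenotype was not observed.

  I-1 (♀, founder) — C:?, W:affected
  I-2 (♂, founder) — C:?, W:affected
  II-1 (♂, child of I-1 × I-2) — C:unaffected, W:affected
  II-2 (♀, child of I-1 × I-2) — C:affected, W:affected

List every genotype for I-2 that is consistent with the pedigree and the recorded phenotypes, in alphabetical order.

I-2 ∈ {Cc WW, Cc Ww, cc WW, cc Ww}

C/I-1 ? ·: cc|Cc
C/I-2 ? ·: cc|Cc
C/II-1 un I-1×I-2: cc
C/II-2 aff I-1×I-2: Cc|CC
⇒ C over [I-1,I-2,II-1,II-2]: 4 consistent
W/I-1 aff ·: Ww|WW
W/I-2 aff ·: Ww|WW
W/II-1 aff I-1×I-2: Ww|WW
W/II-2 aff I-1×I-2: Ww|WW
⇒ W over [I-1,I-2,II-1,II-2]: 13 consistent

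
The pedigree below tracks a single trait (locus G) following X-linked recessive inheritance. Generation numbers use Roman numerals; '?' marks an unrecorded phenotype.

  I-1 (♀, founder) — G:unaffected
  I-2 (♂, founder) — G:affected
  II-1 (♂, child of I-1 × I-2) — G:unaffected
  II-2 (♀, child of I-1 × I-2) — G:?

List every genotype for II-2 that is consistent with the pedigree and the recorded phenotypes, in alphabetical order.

G/I-1 un ·: X^GX^G|X^GX^g
G/I-2 aff ·: X^gY
G/II-1 un I-1×I-2: X^GY
G/II-2 ? I-1×I-2: X^GX^g|X^gX^g
⇒ G over [I-1,I-2,II-1,II-2]: 3 consistent

II-2 ∈ {X^GX^g, X^gX^g}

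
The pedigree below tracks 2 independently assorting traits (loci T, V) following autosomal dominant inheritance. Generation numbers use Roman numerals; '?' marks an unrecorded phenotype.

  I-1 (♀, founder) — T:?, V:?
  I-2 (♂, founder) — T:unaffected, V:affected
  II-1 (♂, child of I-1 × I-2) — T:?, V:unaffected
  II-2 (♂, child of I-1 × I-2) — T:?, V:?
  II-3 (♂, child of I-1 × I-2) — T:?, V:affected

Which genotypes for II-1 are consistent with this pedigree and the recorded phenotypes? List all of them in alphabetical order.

T/I-1 ? ·: tt|Tt|TT
T/I-2 un ·: tt
T/II-1 ? I-1×I-2: tt|Tt
T/II-2 ? I-1×I-2: tt|Tt
T/II-3 ? I-1×I-2: tt|Tt
⇒ T over [I-1,I-2,II-1,II-2,II-3]: 10 consistent
V/I-1 ? ·: vv|Vv
V/I-2 aff ·: Vv
V/II-1 un I-1×I-2: vv
V/II-2 ? I-1×I-2: vv|Vv|VV
V/II-3 aff I-1×I-2: Vv|VV
⇒ V over [I-1,I-2,II-1,II-2,II-3]: 8 consistent

II-1 ∈ {Tt vv, tt vv}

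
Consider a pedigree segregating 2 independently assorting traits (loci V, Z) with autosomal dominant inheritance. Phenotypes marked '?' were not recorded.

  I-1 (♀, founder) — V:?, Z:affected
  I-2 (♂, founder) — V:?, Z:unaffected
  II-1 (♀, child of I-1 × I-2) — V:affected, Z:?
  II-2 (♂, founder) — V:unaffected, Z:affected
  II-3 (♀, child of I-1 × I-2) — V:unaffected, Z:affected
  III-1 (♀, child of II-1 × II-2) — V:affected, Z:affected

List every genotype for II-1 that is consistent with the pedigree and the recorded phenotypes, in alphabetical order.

II-1 ∈ {VV Zz, VV zz, Vv Zz, Vv zz}

V/I-1 ? ·: vv|Vv
V/I-2 ? ·: vv|Vv
V/II-1 aff I-1×I-2: Vv|VV
V/II-2 un ·: vv
V/II-3 un I-1×I-2: vv
V/III-1 aff II-1×II-2: Vv
⇒ V over [I-1,I-2,II-1,II-2,II-3,III-1]: 4 consistent
Z/I-1 aff ·: Zz|ZZ
Z/I-2 un ·: zz
Z/II-1 ? I-1×I-2: zz|Zz
Z/II-2 aff ·: Zz|ZZ
Z/II-3 aff I-1×I-2: Zz
Z/III-1 aff II-1×II-2: Zz|ZZ
⇒ Z over [I-1,I-2,II-1,II-2,II-3,III-1]: 10 consistent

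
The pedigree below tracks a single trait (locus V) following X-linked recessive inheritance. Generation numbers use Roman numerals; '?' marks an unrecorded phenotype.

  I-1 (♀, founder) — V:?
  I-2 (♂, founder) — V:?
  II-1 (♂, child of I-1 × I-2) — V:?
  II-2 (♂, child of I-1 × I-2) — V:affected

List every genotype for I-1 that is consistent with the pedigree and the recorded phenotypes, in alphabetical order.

I-1 ∈ {X^VX^v, X^vX^v}

V/I-1 ? ·: X^VX^v|X^vX^v
V/I-2 ? ·: X^VY|X^vY
V/II-1 ? I-1×I-2: X^VY|X^vY
V/II-2 aff I-1×I-2: X^vY
⇒ V over [I-1,I-2,II-1,II-2]: 6 consistent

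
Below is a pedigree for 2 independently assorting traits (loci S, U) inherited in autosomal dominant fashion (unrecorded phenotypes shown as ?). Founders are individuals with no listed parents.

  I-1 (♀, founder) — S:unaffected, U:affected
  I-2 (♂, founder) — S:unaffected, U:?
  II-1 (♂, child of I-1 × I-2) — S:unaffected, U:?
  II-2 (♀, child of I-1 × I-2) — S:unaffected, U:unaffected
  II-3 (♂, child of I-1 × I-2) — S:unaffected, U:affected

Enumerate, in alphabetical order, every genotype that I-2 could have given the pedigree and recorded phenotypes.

I-2 ∈ {ss Uu, ss uu}

S/I-1 un ·: ss
S/I-2 un ·: ss
S/II-1 un I-1×I-2: ss
S/II-2 un I-1×I-2: ss
S/II-3 un I-1×I-2: ss
⇒ S over [I-1,I-2,II-1,II-2,II-3]: 1 consistent
U/I-1 aff ·: Uu
U/I-2 ? ·: uu|Uu
U/II-1 ? I-1×I-2: uu|Uu|UU
U/II-2 un I-1×I-2: uu
U/II-3 aff I-1×I-2: Uu|UU
⇒ U over [I-1,I-2,II-1,II-2,II-3]: 8 consistent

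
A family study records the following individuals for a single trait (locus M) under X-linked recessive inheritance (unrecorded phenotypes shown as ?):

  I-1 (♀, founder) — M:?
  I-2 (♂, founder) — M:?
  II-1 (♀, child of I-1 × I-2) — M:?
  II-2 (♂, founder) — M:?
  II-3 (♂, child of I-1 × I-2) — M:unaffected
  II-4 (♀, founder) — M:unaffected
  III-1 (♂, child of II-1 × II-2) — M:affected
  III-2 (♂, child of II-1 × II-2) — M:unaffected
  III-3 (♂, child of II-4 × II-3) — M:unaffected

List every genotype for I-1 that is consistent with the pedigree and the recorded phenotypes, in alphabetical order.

I-1 ∈ {X^MX^M, X^MX^m}

M/I-1 ? ·: X^MX^M|X^MX^m
M/I-2 ? ·: X^MY|X^mY
M/II-1 ? I-1×I-2: X^MX^m
M/II-2 ? ·: X^MY|X^mY
M/II-3 un I-1×I-2: X^MY
M/II-4 un ·: X^MX^M|X^MX^m
M/III-1 aff II-1×II-2: X^mY
M/III-2 un II-1×II-2: X^MY
M/III-3 un II-4×II-3: X^MY
⇒ M over [I-1,I-2,II-1,II-2,II-3,II-4,III-1,III-2,III-3]: 12 consistent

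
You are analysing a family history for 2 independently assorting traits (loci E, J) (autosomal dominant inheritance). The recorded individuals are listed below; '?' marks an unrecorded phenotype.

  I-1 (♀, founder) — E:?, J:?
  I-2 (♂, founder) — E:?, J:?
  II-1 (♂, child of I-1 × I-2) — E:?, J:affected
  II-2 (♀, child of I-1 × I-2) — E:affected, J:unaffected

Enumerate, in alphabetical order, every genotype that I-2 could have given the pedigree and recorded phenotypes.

E/I-1 ? ·: ee|Ee|EE
E/I-2 ? ·: ee|Ee|EE
E/II-1 ? I-1×I-2: ee|Ee|EE
E/II-2 aff I-1×I-2: Ee|EE
⇒ E over [I-1,I-2,II-1,II-2]: 21 consistent
J/I-1 ? ·: jj|Jj
J/I-2 ? ·: jj|Jj
J/II-1 aff I-1×I-2: Jj|JJ
J/II-2 un I-1×I-2: jj
⇒ J over [I-1,I-2,II-1,II-2]: 4 consistent

I-2 ∈ {EE Jj, EE jj, Ee Jj, Ee jj, ee Jj, ee jj}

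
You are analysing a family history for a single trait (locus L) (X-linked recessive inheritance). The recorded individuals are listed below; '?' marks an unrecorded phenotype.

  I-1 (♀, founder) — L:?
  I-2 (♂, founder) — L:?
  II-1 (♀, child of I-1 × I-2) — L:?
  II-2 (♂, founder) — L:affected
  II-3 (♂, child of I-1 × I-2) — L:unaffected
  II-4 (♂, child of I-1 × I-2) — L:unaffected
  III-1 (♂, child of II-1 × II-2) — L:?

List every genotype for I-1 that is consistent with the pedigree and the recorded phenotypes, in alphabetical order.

L/I-1 ? ·: X^LX^L|X^LX^l
L/I-2 ? ·: X^LY|X^lY
L/II-1 ? I-1×I-2: X^LX^L|X^LX^l|X^lX^l
L/II-2 aff ·: X^lY
L/II-3 un I-1×I-2: X^LY
L/II-4 un I-1×I-2: X^LY
L/III-1 ? II-1×II-2: X^LY|X^lY
⇒ L over [I-1,I-2,II-1,II-2,II-3,II-4,III-1]: 9 consistent

I-1 ∈ {X^LX^L, X^LX^l}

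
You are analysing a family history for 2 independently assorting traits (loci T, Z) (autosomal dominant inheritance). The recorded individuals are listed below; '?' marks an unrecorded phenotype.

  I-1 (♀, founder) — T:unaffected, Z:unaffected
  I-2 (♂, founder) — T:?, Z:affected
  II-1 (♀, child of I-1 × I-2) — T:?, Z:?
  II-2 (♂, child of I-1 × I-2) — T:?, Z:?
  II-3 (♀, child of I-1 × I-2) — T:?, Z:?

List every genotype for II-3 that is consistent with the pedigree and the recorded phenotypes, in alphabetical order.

T/I-1 un ·: tt
T/I-2 ? ·: tt|Tt|TT
T/II-1 ? I-1×I-2: tt|Tt
T/II-2 ? I-1×I-2: tt|Tt
T/II-3 ? I-1×I-2: tt|Tt
⇒ T over [I-1,I-2,II-1,II-2,II-3]: 10 consistent
Z/I-1 un ·: zz
Z/I-2 aff ·: Zz|ZZ
Z/II-1 ? I-1×I-2: zz|Zz
Z/II-2 ? I-1×I-2: zz|Zz
Z/II-3 ? I-1×I-2: zz|Zz
⇒ Z over [I-1,I-2,II-1,II-2,II-3]: 9 consistent

II-3 ∈ {Tt Zz, Tt zz, tt Zz, tt zz}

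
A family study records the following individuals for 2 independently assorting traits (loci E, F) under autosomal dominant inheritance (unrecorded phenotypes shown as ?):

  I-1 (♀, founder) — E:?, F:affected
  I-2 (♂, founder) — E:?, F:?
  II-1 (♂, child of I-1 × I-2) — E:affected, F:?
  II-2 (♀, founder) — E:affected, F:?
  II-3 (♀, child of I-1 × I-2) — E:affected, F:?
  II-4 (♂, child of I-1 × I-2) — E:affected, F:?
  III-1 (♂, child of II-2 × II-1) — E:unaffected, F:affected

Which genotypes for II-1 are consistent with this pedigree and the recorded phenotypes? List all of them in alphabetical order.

E/I-1 ? ·: ee|Ee|EE
E/I-2 ? ·: ee|Ee|EE
E/II-1 aff I-1×I-2: Ee
E/II-2 aff ·: Ee
E/II-3 aff I-1×I-2: Ee|EE
E/II-4 aff I-1×I-2: Ee|EE
E/III-1 un II-2×II-1: ee
⇒ E over [I-1,I-2,II-1,II-2,II-3,II-4,III-1]: 16 consistent
F/I-1 aff ·: Ff|FF
F/I-2 ? ·: ff|Ff|FF
F/II-1 ? I-1×I-2: ff|Ff|FF
F/II-2 ? ·: ff|Ff|FF
F/II-3 ? I-1×I-2: ff|Ff|FF
F/II-4 ? I-1×I-2: ff|Ff|FF
F/III-1 aff II-2×II-1: Ff|FF
⇒ F over [I-1,I-2,II-1,II-2,II-3,II-4,III-1]: 208 consistent

II-1 ∈ {Ee FF, Ee Ff, Ee ff}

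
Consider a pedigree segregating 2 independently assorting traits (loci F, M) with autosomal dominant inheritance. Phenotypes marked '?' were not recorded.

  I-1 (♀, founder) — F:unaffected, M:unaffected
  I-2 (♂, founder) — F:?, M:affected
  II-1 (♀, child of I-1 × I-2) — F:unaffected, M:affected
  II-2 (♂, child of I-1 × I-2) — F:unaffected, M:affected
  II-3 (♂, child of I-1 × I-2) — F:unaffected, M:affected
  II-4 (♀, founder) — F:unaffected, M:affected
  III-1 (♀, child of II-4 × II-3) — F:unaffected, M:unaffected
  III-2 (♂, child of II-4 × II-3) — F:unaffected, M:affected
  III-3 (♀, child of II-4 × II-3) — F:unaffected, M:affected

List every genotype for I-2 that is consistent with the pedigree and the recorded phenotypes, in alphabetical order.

I-2 ∈ {Ff MM, Ff Mm, ff MM, ff Mm}

F/I-1 un ·: ff
F/I-2 ? ·: ff|Ff
F/II-1 un I-1×I-2: ff
F/II-2 un I-1×I-2: ff
F/II-3 un I-1×I-2: ff
F/II-4 un ·: ff
F/III-1 un II-4×II-3: ff
F/III-2 un II-4×II-3: ff
F/III-3 un II-4×II-3: ff
⇒ F over [I-1,I-2,II-1,II-2,II-3,II-4,III-1,III-2,III-3]: 2 consistent
M/I-1 un ·: mm
M/I-2 aff ·: Mm|MM
M/II-1 aff I-1×I-2: Mm
M/II-2 aff I-1×I-2: Mm
M/II-3 aff I-1×I-2: Mm
M/II-4 aff ·: Mm
M/III-1 un II-4×II-3: mm
M/III-2 aff II-4×II-3: Mm|MM
M/III-3 aff II-4×II-3: Mm|MM
⇒ M over [I-1,I-2,II-1,II-2,II-3,II-4,III-1,III-2,III-3]: 8 consistent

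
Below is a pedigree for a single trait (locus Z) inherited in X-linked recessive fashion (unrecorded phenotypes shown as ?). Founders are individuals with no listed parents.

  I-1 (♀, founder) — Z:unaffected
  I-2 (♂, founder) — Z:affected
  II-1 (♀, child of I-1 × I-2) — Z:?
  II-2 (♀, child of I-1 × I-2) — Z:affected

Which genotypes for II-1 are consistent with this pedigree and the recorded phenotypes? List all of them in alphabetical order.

Z/I-1 un ·: X^ZX^z
Z/I-2 aff ·: X^zY
Z/II-1 ? I-1×I-2: X^ZX^z|X^zX^z
Z/II-2 aff I-1×I-2: X^zX^z
⇒ Z over [I-1,I-2,II-1,II-2]: 2 consistent

II-1 ∈ {X^ZX^z, X^zX^z}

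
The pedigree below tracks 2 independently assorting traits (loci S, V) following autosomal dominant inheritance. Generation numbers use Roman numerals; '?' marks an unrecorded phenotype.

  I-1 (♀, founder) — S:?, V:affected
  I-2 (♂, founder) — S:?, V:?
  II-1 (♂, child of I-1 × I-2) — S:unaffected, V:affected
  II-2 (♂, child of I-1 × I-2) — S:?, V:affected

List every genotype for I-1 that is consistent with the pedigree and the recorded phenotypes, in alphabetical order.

S/I-1 ? ·: ss|Ss
S/I-2 ? ·: ss|Ss
S/II-1 un I-1×I-2: ss
S/II-2 ? I-1×I-2: ss|Ss|SS
⇒ S over [I-1,I-2,II-1,II-2]: 8 consistent
V/I-1 aff ·: Vv|VV
V/I-2 ? ·: vv|Vv|VV
V/II-1 aff I-1×I-2: Vv|VV
V/II-2 aff I-1×I-2: Vv|VV
⇒ V over [I-1,I-2,II-1,II-2]: 15 consistent

I-1 ∈ {Ss VV, Ss Vv, ss VV, ss Vv}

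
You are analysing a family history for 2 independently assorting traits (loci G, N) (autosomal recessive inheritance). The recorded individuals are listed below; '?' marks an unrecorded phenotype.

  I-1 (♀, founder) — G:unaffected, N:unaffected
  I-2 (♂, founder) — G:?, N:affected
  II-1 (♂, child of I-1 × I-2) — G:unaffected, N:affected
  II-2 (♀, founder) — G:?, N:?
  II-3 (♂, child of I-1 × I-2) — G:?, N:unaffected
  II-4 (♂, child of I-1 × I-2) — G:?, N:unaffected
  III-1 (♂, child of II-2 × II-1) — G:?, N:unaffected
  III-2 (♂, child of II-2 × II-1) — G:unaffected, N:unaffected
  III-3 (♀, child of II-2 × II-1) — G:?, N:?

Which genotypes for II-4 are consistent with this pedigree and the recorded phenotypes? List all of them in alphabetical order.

G/I-1 un ·: GG|Gg
G/I-2 ? ·: GG|Gg|gg
G/II-1 un I-1×I-2: GG|Gg
G/II-2 ? ·: GG|Gg|gg
G/II-3 ? I-1×I-2: GG|Gg|gg
G/II-4 ? I-1×I-2: GG|Gg|gg
G/III-1 ? II-2×II-1: GG|Gg|gg
G/III-2 un II-2×II-1: GG|Gg
G/III-3 ? II-2×II-1: GG|Gg|gg
⇒ G over [I-1,I-2,II-1,II-2,II-3,II-4,III-1,III-2,III-3]: 840 consistent
N/I-1 un ·: Nn
N/I-2 aff ·: nn
N/II-1 aff I-1×I-2: nn
N/II-2 ? ·: NN|Nn
N/II-3 un I-1×I-2: Nn
N/II-4 un I-1×I-2: Nn
N/III-1 un II-2×II-1: Nn
N/III-2 un II-2×II-1: Nn
N/III-3 ? II-2×II-1: Nn|nn
⇒ N over [I-1,I-2,II-1,II-2,II-3,II-4,III-1,III-2,III-3]: 3 consistent

II-4 ∈ {GG Nn, Gg Nn, gg Nn}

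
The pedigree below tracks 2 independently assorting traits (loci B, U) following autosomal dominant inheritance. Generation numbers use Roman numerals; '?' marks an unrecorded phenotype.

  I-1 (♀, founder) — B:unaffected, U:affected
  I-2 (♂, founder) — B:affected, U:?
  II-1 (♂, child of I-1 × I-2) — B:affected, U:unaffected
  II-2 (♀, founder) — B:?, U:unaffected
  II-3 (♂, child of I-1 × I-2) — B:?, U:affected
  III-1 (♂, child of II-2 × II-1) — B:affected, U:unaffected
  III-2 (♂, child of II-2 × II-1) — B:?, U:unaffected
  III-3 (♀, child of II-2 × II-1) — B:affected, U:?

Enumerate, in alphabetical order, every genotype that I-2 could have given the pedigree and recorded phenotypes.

I-2 ∈ {BB Uu, BB uu, Bb Uu, Bb uu}

B/I-1 un ·: bb
B/I-2 aff ·: Bb|BB
B/II-1 aff I-1×I-2: Bb
B/II-2 ? ·: bb|Bb|BB
B/II-3 ? I-1×I-2: bb|Bb
B/III-1 aff II-2×II-1: Bb|BB
B/III-2 ? II-2×II-1: bb|Bb|BB
B/III-3 aff II-2×II-1: Bb|BB
⇒ B over [I-1,I-2,II-1,II-2,II-3,III-1,III-2,III-3]: 66 consistent
U/I-1 aff ·: Uu
U/I-2 ? ·: uu|Uu
U/II-1 un I-1×I-2: uu
U/II-2 un ·: uu
U/II-3 aff I-1×I-2: Uu|UU
U/III-1 un II-2×II-1: uu
U/III-2 un II-2×II-1: uu
U/III-3 ? II-2×II-1: uu
⇒ U over [I-1,I-2,II-1,II-2,II-3,III-1,III-2,III-3]: 3 consistent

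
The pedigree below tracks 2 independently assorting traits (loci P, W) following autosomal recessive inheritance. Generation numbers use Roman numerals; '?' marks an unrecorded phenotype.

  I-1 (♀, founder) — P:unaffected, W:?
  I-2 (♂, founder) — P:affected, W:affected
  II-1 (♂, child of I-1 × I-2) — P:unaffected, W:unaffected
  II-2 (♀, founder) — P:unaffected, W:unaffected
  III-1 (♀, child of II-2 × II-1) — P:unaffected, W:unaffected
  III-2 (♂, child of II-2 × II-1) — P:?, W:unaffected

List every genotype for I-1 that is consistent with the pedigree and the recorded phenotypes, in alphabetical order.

P/I-1 un ·: PP|Pp
P/I-2 aff ·: pp
P/II-1 un I-1×I-2: Pp
P/II-2 un ·: PP|Pp
P/III-1 un II-2×II-1: PP|Pp
P/III-2 ? II-2×II-1: PP|Pp|pp
⇒ P over [I-1,I-2,II-1,II-2,III-1,III-2]: 20 consistent
W/I-1 ? ·: WW|Ww
W/I-2 aff ·: ww
W/II-1 un I-1×I-2: Ww
W/II-2 un ·: WW|Ww
W/III-1 un II-2×II-1: WW|Ww
W/III-2 un II-2×II-1: WW|Ww
⇒ W over [I-1,I-2,II-1,II-2,III-1,III-2]: 16 consistent

I-1 ∈ {PP WW, PP Ww, Pp WW, Pp Ww}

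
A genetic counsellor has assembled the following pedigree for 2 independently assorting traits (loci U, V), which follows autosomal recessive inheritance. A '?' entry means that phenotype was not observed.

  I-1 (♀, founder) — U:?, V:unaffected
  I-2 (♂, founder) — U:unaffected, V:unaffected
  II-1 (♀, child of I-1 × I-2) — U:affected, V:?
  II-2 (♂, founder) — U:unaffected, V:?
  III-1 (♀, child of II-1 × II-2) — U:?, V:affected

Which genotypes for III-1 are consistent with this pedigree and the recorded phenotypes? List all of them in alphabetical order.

III-1 ∈ {Uu vv, uu vv}

U/I-1 ? ·: Uu|uu
U/I-2 un ·: Uu
U/II-1 aff I-1×I-2: uu
U/II-2 un ·: UU|Uu
U/III-1 ? II-1×II-2: Uu|uu
⇒ U over [I-1,I-2,II-1,II-2,III-1]: 6 consistent
V/I-1 un ·: VV|Vv
V/I-2 un ·: VV|Vv
V/II-1 ? I-1×I-2: Vv|vv
V/II-2 ? ·: Vv|vv
V/III-1 aff II-1×II-2: vv
⇒ V over [I-1,I-2,II-1,II-2,III-1]: 8 consistent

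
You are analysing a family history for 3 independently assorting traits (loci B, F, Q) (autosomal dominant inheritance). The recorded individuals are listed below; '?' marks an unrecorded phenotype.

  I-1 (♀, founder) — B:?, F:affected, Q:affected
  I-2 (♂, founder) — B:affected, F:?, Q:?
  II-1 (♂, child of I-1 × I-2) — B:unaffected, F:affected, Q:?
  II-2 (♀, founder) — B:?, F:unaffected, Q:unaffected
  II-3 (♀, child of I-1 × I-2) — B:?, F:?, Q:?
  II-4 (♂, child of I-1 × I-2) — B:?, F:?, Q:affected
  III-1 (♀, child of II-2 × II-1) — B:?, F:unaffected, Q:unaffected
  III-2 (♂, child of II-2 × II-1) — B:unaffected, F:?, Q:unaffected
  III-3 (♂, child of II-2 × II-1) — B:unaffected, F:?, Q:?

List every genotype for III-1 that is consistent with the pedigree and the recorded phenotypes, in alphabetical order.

III-1 ∈ {Bb ff qq, bb ff qq}

B/I-1 ? ·: bb|Bb
B/I-2 aff ·: Bb
B/II-1 un I-1×I-2: bb
B/II-2 ? ·: bb|Bb
B/II-3 ? I-1×I-2: bb|Bb|BB
B/II-4 ? I-1×I-2: bb|Bb|BB
B/III-1 ? II-2×II-1: bb|Bb
B/III-2 un II-2×II-1: bb
B/III-3 un II-2×II-1: bb
⇒ B over [I-1,I-2,II-1,II-2,II-3,II-4,III-1,III-2,III-3]: 39 consistent
F/I-1 aff ·: Ff|FF
F/I-2 ? ·: ff|Ff|FF
F/II-1 aff I-1×I-2: Ff
F/II-2 un ·: ff
F/II-3 ? I-1×I-2: ff|Ff|FF
F/II-4 ? I-1×I-2: ff|Ff|FF
F/III-1 un II-2×II-1: ff
F/III-2 ? II-2×II-1: ff|Ff
F/III-3 ? II-2×II-1: ff|Ff
⇒ F over [I-1,I-2,II-1,II-2,II-3,II-4,III-1,III-2,III-3]: 88 consistent
Q/I-1 aff ·: Qq|QQ
Q/I-2 ? ·: qq|Qq|QQ
Q/II-1 ? I-1×I-2: qq|Qq
Q/II-2 un ·: qq
Q/II-3 ? I-1×I-2: qq|Qq|QQ
Q/II-4 aff I-1×I-2: Qq|QQ
Q/III-1 un II-2×II-1: qq
Q/III-2 un II-2×II-1: qq
Q/III-3 ? II-2×II-1: qq|Qq
⇒ Q over [I-1,I-2,II-1,II-2,II-3,II-4,III-1,III-2,III-3]: 42 consistent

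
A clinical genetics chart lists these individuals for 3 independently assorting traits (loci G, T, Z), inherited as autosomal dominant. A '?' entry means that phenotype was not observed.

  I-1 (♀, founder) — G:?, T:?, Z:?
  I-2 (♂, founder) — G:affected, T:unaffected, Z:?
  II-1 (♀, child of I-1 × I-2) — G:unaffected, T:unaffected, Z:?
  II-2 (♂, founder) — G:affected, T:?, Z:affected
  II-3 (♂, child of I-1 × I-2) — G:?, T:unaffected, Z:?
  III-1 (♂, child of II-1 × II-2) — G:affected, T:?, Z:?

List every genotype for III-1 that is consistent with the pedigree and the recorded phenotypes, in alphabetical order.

III-1 ∈ {Gg Tt ZZ, Gg Tt Zz, Gg Tt zz, Gg tt ZZ, Gg tt Zz, Gg tt zz}

G/I-1 ? ·: gg|Gg
G/I-2 aff ·: Gg
G/II-1 un I-1×I-2: gg
G/II-2 aff ·: Gg|GG
G/II-3 ? I-1×I-2: gg|Gg|GG
G/III-1 aff II-1×II-2: Gg
⇒ G over [I-1,I-2,II-1,II-2,II-3,III-1]: 10 consistent
T/I-1 ? ·: tt|Tt
T/I-2 un ·: tt
T/II-1 un I-1×I-2: tt
T/II-2 ? ·: tt|Tt|TT
T/II-3 un I-1×I-2: tt
T/III-1 ? II-1×II-2: tt|Tt
⇒ T over [I-1,I-2,II-1,II-2,II-3,III-1]: 8 consistent
Z/I-1 ? ·: zz|Zz|ZZ
Z/I-2 ? ·: zz|Zz|ZZ
Z/II-1 ? I-1×I-2: zz|Zz|ZZ
Z/II-2 aff ·: Zz|ZZ
Z/II-3 ? I-1×I-2: zz|Zz|ZZ
Z/III-1 ? II-1×II-2: zz|Zz|ZZ
⇒ Z over [I-1,I-2,II-1,II-2,II-3,III-1]: 113 consistent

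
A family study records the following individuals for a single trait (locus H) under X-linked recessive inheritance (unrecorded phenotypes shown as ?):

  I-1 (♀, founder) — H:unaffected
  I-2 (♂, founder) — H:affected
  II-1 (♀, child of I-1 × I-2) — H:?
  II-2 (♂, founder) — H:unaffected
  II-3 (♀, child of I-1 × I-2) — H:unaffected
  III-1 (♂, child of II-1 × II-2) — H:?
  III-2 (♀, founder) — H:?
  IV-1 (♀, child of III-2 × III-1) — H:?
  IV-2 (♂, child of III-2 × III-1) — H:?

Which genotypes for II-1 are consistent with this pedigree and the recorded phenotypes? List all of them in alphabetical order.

II-1 ∈ {X^HX^h, X^hX^h}

H/I-1 un ·: X^HX^H|X^HX^h
H/I-2 aff ·: X^hY
H/II-1 ? I-1×I-2: X^HX^h|X^hX^h
H/II-2 un ·: X^HY
H/II-3 un I-1×I-2: X^HX^h
H/III-1 ? II-1×II-2: X^HY|X^hY
H/III-2 ? ·: X^HX^H|X^HX^h|X^hX^h
H/IV-1 ? III-2×III-1: X^HX^H|X^HX^h|X^hX^h
H/IV-2 ? III-2×III-1: X^HY|X^hY
⇒ H over [I-1,I-2,II-1,II-2,II-3,III-1,III-2,IV-1,IV-2]: 30 consistent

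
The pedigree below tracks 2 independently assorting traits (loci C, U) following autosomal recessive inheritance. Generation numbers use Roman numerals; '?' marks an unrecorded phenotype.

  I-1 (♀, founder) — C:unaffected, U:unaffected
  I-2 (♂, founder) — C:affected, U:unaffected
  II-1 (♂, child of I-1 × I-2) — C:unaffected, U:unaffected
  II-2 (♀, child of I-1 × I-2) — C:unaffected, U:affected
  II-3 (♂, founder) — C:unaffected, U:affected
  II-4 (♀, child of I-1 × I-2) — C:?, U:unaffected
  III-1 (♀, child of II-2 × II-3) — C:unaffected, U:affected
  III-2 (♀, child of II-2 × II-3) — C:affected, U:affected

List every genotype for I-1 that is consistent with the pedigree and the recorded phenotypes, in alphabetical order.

I-1 ∈ {CC Uu, Cc Uu}

C/I-1 un ·: CC|Cc
C/I-2 aff ·: cc
C/II-1 un I-1×I-2: Cc
C/II-2 un I-1×I-2: Cc
C/II-3 un ·: Cc
C/II-4 ? I-1×I-2: Cc|cc
C/III-1 un II-2×II-3: CC|Cc
C/III-2 aff II-2×II-3: cc
⇒ C over [I-1,I-2,II-1,II-2,II-3,II-4,III-1,III-2]: 6 consistent
U/I-1 un ·: Uu
U/I-2 un ·: Uu
U/II-1 un I-1×I-2: UU|Uu
U/II-2 aff I-1×I-2: uu
U/II-3 aff ·: uu
U/II-4 un I-1×I-2: UU|Uu
U/III-1 aff II-2×II-3: uu
U/III-2 aff II-2×II-3: uu
⇒ U over [I-1,I-2,II-1,II-2,II-3,II-4,III-1,III-2]: 4 consistent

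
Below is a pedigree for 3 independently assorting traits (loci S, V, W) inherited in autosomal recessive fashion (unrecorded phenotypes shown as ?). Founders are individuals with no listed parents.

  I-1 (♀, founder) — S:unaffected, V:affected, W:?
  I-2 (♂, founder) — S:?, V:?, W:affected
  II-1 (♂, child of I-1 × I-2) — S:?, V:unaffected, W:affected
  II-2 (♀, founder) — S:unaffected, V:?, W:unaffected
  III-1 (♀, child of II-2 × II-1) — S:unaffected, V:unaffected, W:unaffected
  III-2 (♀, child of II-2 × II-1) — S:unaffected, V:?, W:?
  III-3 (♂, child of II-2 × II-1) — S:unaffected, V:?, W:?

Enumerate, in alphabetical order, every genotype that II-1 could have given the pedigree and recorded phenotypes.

II-1 ∈ {SS Vv ww, Ss Vv ww, ss Vv ww}

S/I-1 un ·: SS|Ss
S/I-2 ? ·: SS|Ss|ss
S/II-1 ? I-1×I-2: SS|Ss|ss
S/II-2 un ·: SS|Ss
S/III-1 un II-2×II-1: SS|Ss
S/III-2 un II-2×II-1: SS|Ss
S/III-3 un II-2×II-1: SS|Ss
⇒ S over [I-1,I-2,II-1,II-2,III-1,III-2,III-3]: 120 consistent
V/I-1 aff ·: vv
V/I-2 ? ·: VV|Vv
V/II-1 un I-1×I-2: Vv
V/II-2 ? ·: VV|Vv|vv
V/III-1 un II-2×II-1: VV|Vv
V/III-2 ? II-2×II-1: VV|Vv|vv
V/III-3 ? II-2×II-1: VV|Vv|vv
⇒ V over [I-1,I-2,II-1,II-2,III-1,III-2,III-3]: 60 consistent
W/I-1 ? ·: Ww|ww
W/I-2 aff ·: ww
W/II-1 aff I-1×I-2: ww
W/II-2 un ·: WW|Ww
W/III-1 un II-2×II-1: Ww
W/III-2 ? II-2×II-1: Ww|ww
W/III-3 ? II-2×II-1: Ww|ww
⇒ W over [I-1,I-2,II-1,II-2,III-1,III-2,III-3]: 10 consistent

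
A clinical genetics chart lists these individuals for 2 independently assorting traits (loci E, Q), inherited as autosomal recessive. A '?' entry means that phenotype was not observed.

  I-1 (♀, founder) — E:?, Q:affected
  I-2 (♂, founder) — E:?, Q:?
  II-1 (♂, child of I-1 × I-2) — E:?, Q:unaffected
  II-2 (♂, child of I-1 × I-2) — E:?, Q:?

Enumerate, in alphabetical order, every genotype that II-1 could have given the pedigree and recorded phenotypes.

II-1 ∈ {EE Qq, Ee Qq, ee Qq}

E/I-1 ? ·: EE|Ee|ee
E/I-2 ? ·: EE|Ee|ee
E/II-1 ? I-1×I-2: EE|Ee|ee
E/II-2 ? I-1×I-2: EE|Ee|ee
⇒ E over [I-1,I-2,II-1,II-2]: 29 consistent
Q/I-1 aff ·: qq
Q/I-2 ? ·: QQ|Qq
Q/II-1 un I-1×I-2: Qq
Q/II-2 ? I-1×I-2: Qq|qq
⇒ Q over [I-1,I-2,II-1,II-2]: 3 consistent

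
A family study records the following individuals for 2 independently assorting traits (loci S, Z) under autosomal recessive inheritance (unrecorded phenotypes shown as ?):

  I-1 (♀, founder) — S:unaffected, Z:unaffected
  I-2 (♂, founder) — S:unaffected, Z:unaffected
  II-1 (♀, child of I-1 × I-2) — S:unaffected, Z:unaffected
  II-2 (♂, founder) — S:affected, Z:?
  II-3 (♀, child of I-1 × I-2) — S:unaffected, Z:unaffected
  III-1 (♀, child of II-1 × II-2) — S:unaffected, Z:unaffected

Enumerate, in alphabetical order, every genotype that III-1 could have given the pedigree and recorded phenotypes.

III-1 ∈ {Ss ZZ, Ss Zz}

S/I-1 un ·: SS|Ss
S/I-2 un ·: SS|Ss
S/II-1 un I-1×I-2: SS|Ss
S/II-2 aff ·: ss
S/II-3 un I-1×I-2: SS|Ss
S/III-1 un II-1×II-2: Ss
⇒ S over [I-1,I-2,II-1,II-2,II-3,III-1]: 13 consistent
Z/I-1 un ·: ZZ|Zz
Z/I-2 un ·: ZZ|Zz
Z/II-1 un I-1×I-2: ZZ|Zz
Z/II-2 ? ·: ZZ|Zz|zz
Z/II-3 un I-1×I-2: ZZ|Zz
Z/III-1 un II-1×II-2: ZZ|Zz
⇒ Z over [I-1,I-2,II-1,II-2,II-3,III-1]: 58 consistent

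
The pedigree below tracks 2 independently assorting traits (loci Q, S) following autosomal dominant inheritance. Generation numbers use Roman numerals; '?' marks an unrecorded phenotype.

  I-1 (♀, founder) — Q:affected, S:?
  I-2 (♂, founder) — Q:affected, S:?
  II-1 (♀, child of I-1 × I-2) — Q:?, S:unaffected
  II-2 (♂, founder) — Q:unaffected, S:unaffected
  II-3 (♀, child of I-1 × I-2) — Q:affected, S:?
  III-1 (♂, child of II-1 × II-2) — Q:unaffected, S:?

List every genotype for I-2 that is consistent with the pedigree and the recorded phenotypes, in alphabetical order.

I-2 ∈ {QQ Ss, QQ ss, Qq Ss, Qq ss}

Q/I-1 aff ·: Qq|QQ
Q/I-2 aff ·: Qq|QQ
Q/II-1 ? I-1×I-2: qq|Qq
Q/II-2 un ·: qq
Q/II-3 aff I-1×I-2: Qq|QQ
Q/III-1 un II-1×II-2: qq
⇒ Q over [I-1,I-2,II-1,II-2,II-3,III-1]: 8 consistent
S/I-1 ? ·: ss|Ss
S/I-2 ? ·: ss|Ss
S/II-1 un I-1×I-2: ss
S/II-2 un ·: ss
S/II-3 ? I-1×I-2: ss|Ss|SS
S/III-1 ? II-1×II-2: ss
⇒ S over [I-1,I-2,II-1,II-2,II-3,III-1]: 8 consistent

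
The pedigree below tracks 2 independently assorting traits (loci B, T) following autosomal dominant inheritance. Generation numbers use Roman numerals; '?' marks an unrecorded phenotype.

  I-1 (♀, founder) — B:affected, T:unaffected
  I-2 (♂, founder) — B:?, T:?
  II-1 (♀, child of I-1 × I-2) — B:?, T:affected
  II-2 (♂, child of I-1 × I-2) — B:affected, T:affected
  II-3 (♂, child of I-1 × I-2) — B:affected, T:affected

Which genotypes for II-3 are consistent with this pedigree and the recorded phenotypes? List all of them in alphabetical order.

II-3 ∈ {BB Tt, Bb Tt}

B/I-1 aff ·: Bb|BB
B/I-2 ? ·: bb|Bb|BB
B/II-1 ? I-1×I-2: bb|Bb|BB
B/II-2 aff I-1×I-2: Bb|BB
B/II-3 aff I-1×I-2: Bb|BB
⇒ B over [I-1,I-2,II-1,II-2,II-3]: 32 consistent
T/I-1 un ·: tt
T/I-2 ? ·: Tt|TT
T/II-1 aff I-1×I-2: Tt
T/II-2 aff I-1×I-2: Tt
T/II-3 aff I-1×I-2: Tt
⇒ T over [I-1,I-2,II-1,II-2,II-3]: 2 consistent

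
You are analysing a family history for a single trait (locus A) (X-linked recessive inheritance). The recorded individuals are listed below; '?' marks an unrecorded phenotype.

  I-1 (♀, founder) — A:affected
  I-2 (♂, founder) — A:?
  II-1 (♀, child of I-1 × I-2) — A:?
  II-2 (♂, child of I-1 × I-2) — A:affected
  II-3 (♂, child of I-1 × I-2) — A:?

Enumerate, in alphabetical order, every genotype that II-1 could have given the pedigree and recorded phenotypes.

II-1 ∈ {X^AX^a, X^aX^a}

A/I-1 aff ·: X^aX^a
A/I-2 ? ·: X^AY|X^aY
A/II-1 ? I-1×I-2: X^AX^a|X^aX^a
A/II-2 aff I-1×I-2: X^aY
A/II-3 ? I-1×I-2: X^aY
⇒ A over [I-1,I-2,II-1,II-2,II-3]: 2 consistent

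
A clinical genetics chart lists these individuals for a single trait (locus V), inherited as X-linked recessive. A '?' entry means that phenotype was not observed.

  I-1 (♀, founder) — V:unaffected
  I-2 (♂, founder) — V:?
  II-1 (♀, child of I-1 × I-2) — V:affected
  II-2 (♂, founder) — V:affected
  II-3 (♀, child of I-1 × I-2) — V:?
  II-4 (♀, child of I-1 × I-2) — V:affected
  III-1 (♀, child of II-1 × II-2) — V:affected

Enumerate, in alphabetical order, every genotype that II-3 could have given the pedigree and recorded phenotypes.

II-3 ∈ {X^VX^v, X^vX^v}

V/I-1 un ·: X^VX^v
V/I-2 ? ·: X^vY
V/II-1 aff I-1×I-2: X^vX^v
V/II-2 aff ·: X^vY
V/II-3 ? I-1×I-2: X^VX^v|X^vX^v
V/II-4 aff I-1×I-2: X^vX^v
V/III-1 aff II-1×II-2: X^vX^v
⇒ V over [I-1,I-2,II-1,II-2,II-3,II-4,III-1]: 2 consistent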